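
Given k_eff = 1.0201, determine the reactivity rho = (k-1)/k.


rho = (k_eff - 1) / k_eff
rho = (1.0201 - 1) / 1.0201
rho = 0.019704

0.019704


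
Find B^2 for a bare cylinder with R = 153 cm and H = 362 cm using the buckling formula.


B^2 = (2.405/R)^2 + (pi/H)^2
B^2 = (2.405/153)^2 + (pi/362)^2
B^2 = 3.2240e-04 /cm^2

3.2240e-04


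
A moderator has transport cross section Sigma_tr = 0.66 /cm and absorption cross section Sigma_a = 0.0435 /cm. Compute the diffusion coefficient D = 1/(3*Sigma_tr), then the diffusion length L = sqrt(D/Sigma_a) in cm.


D = 1 / (3 * Sigma_tr) = 1 / (3 * 0.66) = 0.5050505 cm
L = sqrt(D / Sigma_a)
L = sqrt(0.5050505 / 0.0435)
L = 3.4074 cm

3.4074


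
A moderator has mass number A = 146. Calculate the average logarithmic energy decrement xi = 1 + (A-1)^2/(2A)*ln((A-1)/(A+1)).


xi = 1 + (A-1)^2/(2A) * ln((A-1)/(A+1))
xi = 1 + (146-1)^2/(2*146) * ln((146-1)/(146 +1))
xi = 0.013636

0.013636


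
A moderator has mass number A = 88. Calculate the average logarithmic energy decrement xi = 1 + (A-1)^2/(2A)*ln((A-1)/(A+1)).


xi = 1 + (A-1)^2/(2A) * ln((A-1)/(A+1))
xi = 1 + (88-1)^2/(2*88) * ln((88-1)/(88 +1))
xi = 0.022556

0.022556


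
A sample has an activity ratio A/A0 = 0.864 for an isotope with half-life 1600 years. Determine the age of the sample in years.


lambda = ln(2) / t_half = ln(2) / 1600 = 4.332170e-04 /yr
t = -ln(A/A0) / lambda
t = -ln(0.864) / 4.332170e-04
t = 337.43 yr

337.43


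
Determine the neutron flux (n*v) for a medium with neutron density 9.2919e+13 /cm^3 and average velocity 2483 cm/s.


phi = n * v
phi = 9.2919e+13 * 2483
phi = 2.3072e+17 /cm^2/s

2.3072e+17


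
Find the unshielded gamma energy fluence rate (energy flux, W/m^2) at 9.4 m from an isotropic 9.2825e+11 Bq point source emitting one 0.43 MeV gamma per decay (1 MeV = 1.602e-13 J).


psi = A * E * 1.602e-13 / (4*pi*r^2)
psi = 9.2825e+11 * 0.43 * 1.602e-13 / (4*pi*9.4^2)
psi = 5.7588e-05 W/m^2

5.7588e-05


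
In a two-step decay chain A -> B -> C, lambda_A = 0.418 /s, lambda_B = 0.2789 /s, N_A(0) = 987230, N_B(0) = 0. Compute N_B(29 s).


N_B(t) = lambda_A * N_A0 / (lambda_B - lambda_A) * [exp(-lambda_A*t) - exp(-lambda_B*t)]
exp(-0.418*29) = 5.438540e-06; exp(-0.2789*29) = 3.071728e-04
N_B = 0.418 * 987230 / (0.2789 - 0.418) * (5.438540e-06 - 3.071728e-04)
N_B = 895.14

895.14


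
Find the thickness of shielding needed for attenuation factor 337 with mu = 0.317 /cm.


x = ln(factor) / mu
x = ln(337) / 0.317
x = 18.360 cm

18.360


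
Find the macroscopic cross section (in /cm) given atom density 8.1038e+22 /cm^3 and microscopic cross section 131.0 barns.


Sigma = N * sigma_barns * 1e-24
Sigma = 8.1038e+22 * 131.0 * 1e-24
Sigma = 10.616 /cm

10.616


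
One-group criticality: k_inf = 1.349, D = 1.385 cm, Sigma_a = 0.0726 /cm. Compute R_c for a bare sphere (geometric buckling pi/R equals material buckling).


L^2 = D / Sigma_a = 1.385 / 0.0726 = 19.07713 cm^2
B_m^2 = (k_inf - 1) / L^2 = (1.349 - 1) / 19.07713 = 0.01829416 /cm^2
For a bare sphere: B_g = pi/R, so R_c = pi / sqrt(B_m^2)
R_c = pi / sqrt(0.01829416) = 23.227 cm

23.227


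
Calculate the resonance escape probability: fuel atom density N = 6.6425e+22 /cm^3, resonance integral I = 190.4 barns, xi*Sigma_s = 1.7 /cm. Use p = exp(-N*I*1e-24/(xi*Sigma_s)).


p = exp(-N * I * 1e-24 / (xi*Sigma_s))
p = exp(-6.6425e+22 * 190.4 * 1e-24 / 1.7)
p = 5.8752e-04

5.8752e-04


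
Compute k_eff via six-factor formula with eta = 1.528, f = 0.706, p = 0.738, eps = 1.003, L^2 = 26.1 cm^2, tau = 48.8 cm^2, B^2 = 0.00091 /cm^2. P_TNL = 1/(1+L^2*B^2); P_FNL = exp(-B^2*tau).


k_inf = eta*f*p*eps = 1.528*0.706*0.738*1.003 = 0.7985192
P_TNL = 1/(1 + L^2*B^2) = 1/(1 + 26.1*0.00091) = 0.9768000
P_FNL = exp(-B^2*tau) = exp(-0.00091*48.8) = 0.9565636
k_eff = k_inf * P_TNL * P_FNL = 0.7985192 * 0.9768000 * 0.9565636
k_eff = 0.74611

0.74611


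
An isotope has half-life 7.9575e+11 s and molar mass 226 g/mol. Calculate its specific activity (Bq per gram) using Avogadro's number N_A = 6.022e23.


lambda = ln(2) / t_half = ln(2) / 7.9575e+11 = 8.710615e-13 /s
SA = lambda * N_A / M
SA = 8.710615e-13 * 6.022e23 / 226
SA = 2.3210e+09 Bq/g

2.3210e+09


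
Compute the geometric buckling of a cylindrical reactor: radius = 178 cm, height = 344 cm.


B^2 = (2.405/R)^2 + (pi/H)^2
B^2 = (2.405/178)^2 + (pi/344)^2
B^2 = 2.6596e-04 /cm^2

2.6596e-04


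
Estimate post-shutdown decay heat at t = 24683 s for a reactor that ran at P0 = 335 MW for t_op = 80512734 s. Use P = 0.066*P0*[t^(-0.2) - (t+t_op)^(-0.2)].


P/P0 = 0.066 * [t^(-0.2) - (t + t_op)^(-0.2)]
P/P0 = 0.066 * [24683^(-0.2) - (24683 + 80512734)^(-0.2)]
P/P0 = 0.066 * [0.1322880 - 0.02623013] = 0.006999819
P = 335 * 0.006999819 = 2.3449 MW

2.3449


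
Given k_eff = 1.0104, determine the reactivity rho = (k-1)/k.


rho = (k_eff - 1) / k_eff
rho = (1.0104 - 1) / 1.0104
rho = 0.010293

0.010293


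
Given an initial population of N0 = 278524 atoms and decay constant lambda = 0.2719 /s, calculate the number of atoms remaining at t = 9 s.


N = N0 * exp(-lambda * t)
N = 278524 * exp(-0.2719 * 9)
N = 24105

24105


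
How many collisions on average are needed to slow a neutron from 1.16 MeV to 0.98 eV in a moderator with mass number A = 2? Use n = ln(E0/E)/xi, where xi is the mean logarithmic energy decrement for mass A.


xi = 1 + (A-1)^2/(2A)*ln((A-1)/(A+1)) = 0.7253469 (for A = 2)
n = ln(E0/E) / xi
n = ln(1.16e6 / 0.98) / 0.7253469
n = ln(1.183673e+06) / 0.7253469 = 19.279

19.279


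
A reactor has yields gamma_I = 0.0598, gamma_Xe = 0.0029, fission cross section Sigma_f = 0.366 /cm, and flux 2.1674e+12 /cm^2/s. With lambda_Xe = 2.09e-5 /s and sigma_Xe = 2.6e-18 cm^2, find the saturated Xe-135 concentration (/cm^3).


Xe_eq = (gamma_I + gamma_Xe) * Sigma_f * phi / (lambda_Xe + sigma_Xe * phi)
Numerator = (0.0598 + 0.0029) * 0.366 * 2.1674e+12 = 4.973793e+10
Denominator = 2.09e-5 + 2.6e-18 * 2.1674e+12 = 2.653524e-05
Xe_eq = 4.973793e+10 / 2.653524e-05 = 1.8744e+15 /cm^3

1.8744e+15


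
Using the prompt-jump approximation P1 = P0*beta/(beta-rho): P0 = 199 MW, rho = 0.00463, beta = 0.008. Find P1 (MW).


P1/P0 = beta / (beta - rho)
P1/P0 = 0.008 / (0.008 - 0.00463) = 2.373887
P1 = 199 * 2.373887 = 472.40 MW

472.40


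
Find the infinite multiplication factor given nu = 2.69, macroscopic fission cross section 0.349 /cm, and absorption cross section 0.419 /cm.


k_inf = nu * Sigma_f / Sigma_a
k_inf = 2.69 * 0.349 / 0.419
k_inf = 2.2406

2.2406


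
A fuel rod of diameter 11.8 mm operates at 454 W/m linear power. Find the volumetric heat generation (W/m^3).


r = D / 2 / 1000 = 11.8 / 2 / 1000 = 0.0059 m
q''' = q' / (pi * r^2)
q''' = 454 / (pi * 0.0059^2)
q''' = 4.1515e+06 W/m^3

4.1515e+06


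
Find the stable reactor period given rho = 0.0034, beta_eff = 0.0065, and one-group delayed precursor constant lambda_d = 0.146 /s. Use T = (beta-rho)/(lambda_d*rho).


T = (beta - rho) / (lambda_d * rho)
T = (0.0065 - 0.0034) / (0.146 * 0.0034)
T = 6.2450 s

6.2450


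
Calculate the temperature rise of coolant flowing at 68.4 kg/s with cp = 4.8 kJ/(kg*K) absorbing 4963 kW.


dT = Q / (m_dot * cp)
dT = 4963 / (68.4 * 4.8)
dT = 15.116 C

15.116


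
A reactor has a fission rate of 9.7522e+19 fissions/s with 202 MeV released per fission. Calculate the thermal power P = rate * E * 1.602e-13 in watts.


P = fission_rate * E_MeV * 1.602e-13
P = 9.7522e+19 * 202 * 1.602e-13
P = 3.1559e+09 W

3.1559e+09


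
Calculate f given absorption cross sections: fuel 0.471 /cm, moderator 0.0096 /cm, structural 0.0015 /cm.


f = Sigma_a_fuel / (Sigma_a_fuel + Sigma_a_mod + Sigma_a_other)
f = 0.471 / (0.471 + 0.0096 + 0.0015)
f = 0.97698

0.97698


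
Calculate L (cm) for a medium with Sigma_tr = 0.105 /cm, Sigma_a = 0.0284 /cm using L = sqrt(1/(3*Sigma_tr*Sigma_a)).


D = 1 / (3 * Sigma_tr) = 1 / (3 * 0.105) = 3.174603 cm
L = sqrt(D / Sigma_a)
L = sqrt(3.174603 / 0.0284)
L = 10.573 cm

10.573


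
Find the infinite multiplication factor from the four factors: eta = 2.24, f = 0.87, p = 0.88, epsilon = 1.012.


k_inf = eta * f * p * epsilon
k_inf = 2.24 * 0.87 * 0.88 * 1.012
k_inf = 1.7355

1.7355


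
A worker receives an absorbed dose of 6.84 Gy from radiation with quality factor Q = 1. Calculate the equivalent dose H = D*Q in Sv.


H = D * Q
H = 6.84 * 1
H = 6.8400 Sv

6.8400


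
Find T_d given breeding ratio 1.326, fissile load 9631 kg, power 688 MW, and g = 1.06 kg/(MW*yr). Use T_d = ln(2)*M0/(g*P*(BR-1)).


Breeding gain G = BR - 1 = 1.326 - 1 = 0.326
Fissile production rate = g * P * G = 1.06 * 688 * 0.326 = 237.74528 kg/yr
T_d = ln(2) * M0 / (g * P * G)
T_d = ln(2) * 9631 / 237.74528 = 28.079 yr

28.079


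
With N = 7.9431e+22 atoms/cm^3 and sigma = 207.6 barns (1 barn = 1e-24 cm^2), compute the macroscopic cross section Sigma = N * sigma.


Sigma = N * sigma_barns * 1e-24
Sigma = 7.9431e+22 * 207.6 * 1e-24
Sigma = 16.490 /cm

16.490


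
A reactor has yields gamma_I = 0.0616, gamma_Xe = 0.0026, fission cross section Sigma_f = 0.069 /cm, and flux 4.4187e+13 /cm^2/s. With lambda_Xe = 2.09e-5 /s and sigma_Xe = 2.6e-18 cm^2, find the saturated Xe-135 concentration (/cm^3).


Xe_eq = (gamma_I + gamma_Xe) * Sigma_f * phi / (lambda_Xe + sigma_Xe * phi)
Numerator = (0.0616 + 0.0026) * 0.069 * 4.4187e+13 = 1.957396e+11
Denominator = 2.09e-5 + 2.6e-18 * 4.4187e+13 = 1.357862e-04
Xe_eq = 1.957396e+11 / 1.357862e-04 = 1.4415e+15 /cm^3

1.4415e+15


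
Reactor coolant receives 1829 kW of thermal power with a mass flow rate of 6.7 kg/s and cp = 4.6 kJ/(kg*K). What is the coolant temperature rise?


dT = Q / (m_dot * cp)
dT = 1829 / (6.7 * 4.6)
dT = 59.345 C

59.345


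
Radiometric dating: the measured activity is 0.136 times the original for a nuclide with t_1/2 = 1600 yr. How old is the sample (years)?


lambda = ln(2) / t_half = ln(2) / 1600 = 4.332170e-04 /yr
t = -ln(A/A0) / lambda
t = -ln(0.136) / 4.332170e-04
t = 4605.3 yr

4605.3


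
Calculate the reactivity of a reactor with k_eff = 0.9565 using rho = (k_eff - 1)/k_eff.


rho = (k_eff - 1) / k_eff
rho = (0.9565 - 1) / 0.9565
rho = -0.045478

-0.045478


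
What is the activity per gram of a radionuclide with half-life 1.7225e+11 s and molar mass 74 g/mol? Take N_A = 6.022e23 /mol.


lambda = ln(2) / t_half = ln(2) / 1.7225e+11 = 4.024077e-12 /s
SA = lambda * N_A / M
SA = 4.024077e-12 * 6.022e23 / 74
SA = 3.2747e+10 Bq/g

3.2747e+10


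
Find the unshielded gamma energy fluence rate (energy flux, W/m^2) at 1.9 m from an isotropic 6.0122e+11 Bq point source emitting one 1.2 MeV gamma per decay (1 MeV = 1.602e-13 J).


psi = A * E * 1.602e-13 / (4*pi*r^2)
psi = 6.0122e+11 * 1.2 * 1.602e-13 / (4*pi*1.9^2)
psi = 0.0025478 W/m^2

0.0025478


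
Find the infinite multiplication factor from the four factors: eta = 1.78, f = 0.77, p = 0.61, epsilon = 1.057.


k_inf = eta * f * p * epsilon
k_inf = 1.78 * 0.77 * 0.61 * 1.057
k_inf = 0.88372

0.88372


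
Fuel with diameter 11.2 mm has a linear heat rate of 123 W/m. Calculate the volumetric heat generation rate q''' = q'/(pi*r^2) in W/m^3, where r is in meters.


r = D / 2 / 1000 = 11.2 / 2 / 1000 = 0.0056 m
q''' = q' / (pi * r^2)
q''' = 123 / (pi * 0.0056^2)
q''' = 1.2485e+06 W/m^3

1.2485e+06


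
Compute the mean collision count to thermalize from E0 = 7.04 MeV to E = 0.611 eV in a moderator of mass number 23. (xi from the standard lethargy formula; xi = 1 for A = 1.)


xi = 1 + (A-1)^2/(2A)*ln((A-1)/(A+1)) = 0.08448899 (for A = 23)
n = ln(E0/E) / xi
n = ln(7.04e6 / 0.611) / 0.08448899
n = ln(1.152209e+07) / 0.08448899 = 192.45

192.45


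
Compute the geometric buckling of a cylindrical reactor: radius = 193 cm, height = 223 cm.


B^2 = (2.405/R)^2 + (pi/H)^2
B^2 = (2.405/193)^2 + (pi/223)^2
B^2 = 3.5375e-04 /cm^2

3.5375e-04


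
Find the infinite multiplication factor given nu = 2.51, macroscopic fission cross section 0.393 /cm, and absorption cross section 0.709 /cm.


k_inf = nu * Sigma_f / Sigma_a
k_inf = 2.51 * 0.393 / 0.709
k_inf = 1.3913

1.3913


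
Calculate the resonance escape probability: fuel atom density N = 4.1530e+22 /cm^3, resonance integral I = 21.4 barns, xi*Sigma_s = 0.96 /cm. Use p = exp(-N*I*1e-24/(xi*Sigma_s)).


p = exp(-N * I * 1e-24 / (xi*Sigma_s))
p = exp(-4.1530e+22 * 21.4 * 1e-24 / 0.96)
p = 0.39623

0.39623


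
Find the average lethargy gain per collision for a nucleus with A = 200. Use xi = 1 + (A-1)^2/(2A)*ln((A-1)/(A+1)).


xi = 1 + (A-1)^2/(2A) * ln((A-1)/(A+1))
xi = 1 + (200-1)^2/(2*200) * ln((200-1)/(200 +1))
xi = 0.0099667

0.0099667


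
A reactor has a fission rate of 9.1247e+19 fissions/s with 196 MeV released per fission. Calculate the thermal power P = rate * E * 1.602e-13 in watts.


P = fission_rate * E_MeV * 1.602e-13
P = 9.1247e+19 * 196 * 1.602e-13
P = 2.8651e+09 W

2.8651e+09


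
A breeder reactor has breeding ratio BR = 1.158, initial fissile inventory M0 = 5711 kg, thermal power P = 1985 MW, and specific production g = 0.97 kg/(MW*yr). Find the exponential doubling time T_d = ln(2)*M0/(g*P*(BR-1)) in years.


Breeding gain G = BR - 1 = 1.158 - 1 = 0.158
Fissile production rate = g * P * G = 0.97 * 1985 * 0.158 = 304.2211 kg/yr
T_d = ln(2) * M0 / (g * P * G)
T_d = ln(2) * 5711 / 304.2211 = 13.012 yr

13.012


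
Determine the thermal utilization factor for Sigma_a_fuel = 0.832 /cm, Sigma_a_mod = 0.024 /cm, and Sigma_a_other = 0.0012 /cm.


f = Sigma_a_fuel / (Sigma_a_fuel + Sigma_a_mod + Sigma_a_other)
f = 0.832 / (0.832 + 0.024 + 0.0012)
f = 0.97060

0.97060


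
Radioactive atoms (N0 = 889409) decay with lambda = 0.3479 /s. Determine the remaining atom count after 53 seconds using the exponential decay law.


N = N0 * exp(-lambda * t)
N = 889409 * exp(-0.3479 * 53)
N = 0.0087353

0.0087353


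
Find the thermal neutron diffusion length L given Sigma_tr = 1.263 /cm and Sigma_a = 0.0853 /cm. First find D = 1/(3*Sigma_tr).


D = 1 / (3 * Sigma_tr) = 1 / (3 * 1.263) = 0.2639219 cm
L = sqrt(D / Sigma_a)
L = sqrt(0.2639219 / 0.0853)
L = 1.7590 cm

1.7590


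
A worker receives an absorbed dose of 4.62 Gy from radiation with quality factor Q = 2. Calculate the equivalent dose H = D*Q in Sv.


H = D * Q
H = 4.62 * 2
H = 9.2400 Sv

9.2400


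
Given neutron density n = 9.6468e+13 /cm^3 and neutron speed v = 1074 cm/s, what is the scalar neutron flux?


phi = n * v
phi = 9.6468e+13 * 1074
phi = 1.0361e+17 /cm^2/s

1.0361e+17


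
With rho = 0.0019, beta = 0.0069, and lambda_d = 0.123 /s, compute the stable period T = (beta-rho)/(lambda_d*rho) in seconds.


T = (beta - rho) / (lambda_d * rho)
T = (0.0069 - 0.0019) / (0.123 * 0.0019)
T = 21.395 s

21.395


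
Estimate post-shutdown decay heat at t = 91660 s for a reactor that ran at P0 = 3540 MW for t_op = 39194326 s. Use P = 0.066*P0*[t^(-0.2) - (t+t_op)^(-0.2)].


P/P0 = 0.066 * [t^(-0.2) - (t + t_op)^(-0.2)]
P/P0 = 0.066 * [91660^(-0.2) - (91660 + 39194326)^(-0.2)]
P/P0 = 0.066 * [0.1017569 - 0.03027976] = 0.004717491
P = 3540 * 0.004717491 = 16.700 MW

16.700


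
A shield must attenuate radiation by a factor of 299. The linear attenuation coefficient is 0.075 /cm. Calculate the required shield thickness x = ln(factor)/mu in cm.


x = ln(factor) / mu
x = ln(299) / 0.075
x = 76.006 cm

76.006


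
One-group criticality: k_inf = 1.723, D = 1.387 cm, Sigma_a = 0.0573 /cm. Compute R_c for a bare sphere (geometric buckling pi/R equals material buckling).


L^2 = D / Sigma_a = 1.387 / 0.0573 = 24.20593 cm^2
B_m^2 = (k_inf - 1) / L^2 = (1.723 - 1) / 24.20593 = 0.02986871 /cm^2
For a bare sphere: B_g = pi/R, so R_c = pi / sqrt(B_m^2)
R_c = pi / sqrt(0.02986871) = 18.178 cm

18.178


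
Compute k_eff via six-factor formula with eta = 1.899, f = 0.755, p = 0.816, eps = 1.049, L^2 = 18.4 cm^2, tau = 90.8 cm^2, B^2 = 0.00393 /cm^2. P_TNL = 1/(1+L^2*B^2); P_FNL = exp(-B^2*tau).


k_inf = eta*f*p*eps = 1.899*0.755*0.816*1.049 = 1.227263
P_TNL = 1/(1 + L^2*B^2) = 1/(1 + 18.4*0.00393) = 0.9325644
P_FNL = exp(-B^2*tau) = exp(-0.00393*90.8) = 0.6998817
k_eff = k_inf * P_TNL * P_FNL = 1.227263 * 0.9325644 * 0.6998817
k_eff = 0.80102

0.80102


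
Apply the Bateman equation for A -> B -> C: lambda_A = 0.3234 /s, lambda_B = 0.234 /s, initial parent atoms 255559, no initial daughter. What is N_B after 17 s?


N_B(t) = lambda_A * N_A0 / (lambda_B - lambda_A) * [exp(-lambda_A*t) - exp(-lambda_B*t)]
exp(-0.3234*17) = 0.004095772; exp(-0.234*17) = 0.01872305
N_B = 0.3234 * 255559 / (0.234 - 0.3234) * (0.004095772 - 0.01872305)
N_B = 13523

13523


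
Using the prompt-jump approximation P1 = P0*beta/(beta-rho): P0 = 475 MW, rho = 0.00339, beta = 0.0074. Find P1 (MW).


P1/P0 = beta / (beta - rho)
P1/P0 = 0.0074 / (0.0074 - 0.00339) = 1.845387
P1 = 475 * 1.845387 = 876.56 MW

876.56


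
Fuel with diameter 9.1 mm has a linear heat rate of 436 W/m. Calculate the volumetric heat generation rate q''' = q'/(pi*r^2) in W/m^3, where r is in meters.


r = D / 2 / 1000 = 9.1 / 2 / 1000 = 0.00455 m
q''' = q' / (pi * r^2)
q''' = 436 / (pi * 0.00455^2)
q''' = 6.7037e+06 W/m^3

6.7037e+06


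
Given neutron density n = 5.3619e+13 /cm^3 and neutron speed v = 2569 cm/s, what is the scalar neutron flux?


phi = n * v
phi = 5.3619e+13 * 2569
phi = 1.3775e+17 /cm^2/s

1.3775e+17


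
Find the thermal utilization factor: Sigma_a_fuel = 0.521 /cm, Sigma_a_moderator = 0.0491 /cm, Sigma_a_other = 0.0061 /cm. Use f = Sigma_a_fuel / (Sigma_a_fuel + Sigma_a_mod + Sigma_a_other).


f = Sigma_a_fuel / (Sigma_a_fuel + Sigma_a_mod + Sigma_a_other)
f = 0.521 / (0.521 + 0.0491 + 0.0061)
f = 0.90420

0.90420


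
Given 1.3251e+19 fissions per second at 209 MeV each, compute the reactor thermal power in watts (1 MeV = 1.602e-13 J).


P = fission_rate * E_MeV * 1.602e-13
P = 1.3251e+19 * 209 * 1.602e-13
P = 4.4367e+08 W

4.4367e+08


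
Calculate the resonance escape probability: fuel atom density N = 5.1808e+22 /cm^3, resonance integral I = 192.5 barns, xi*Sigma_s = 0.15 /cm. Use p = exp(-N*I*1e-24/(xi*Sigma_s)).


p = exp(-N * I * 1e-24 / (xi*Sigma_s))
p = exp(-5.1808e+22 * 192.5 * 1e-24 / 0.15)
p = 1.3338e-29

1.3338e-29


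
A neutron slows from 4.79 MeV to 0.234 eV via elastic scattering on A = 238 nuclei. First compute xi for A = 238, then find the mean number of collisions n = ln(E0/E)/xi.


xi = 1 + (A-1)^2/(2A)*ln((A-1)/(A+1)) = 0.008379872 (for A = 238)
n = ln(E0/E) / xi
n = ln(4.79e6 / 0.234) / 0.008379872
n = ln(2.047009e+07) / 0.008379872 = 2008.9

2008.9


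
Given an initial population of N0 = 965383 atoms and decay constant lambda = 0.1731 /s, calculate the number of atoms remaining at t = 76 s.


N = N0 * exp(-lambda * t)
N = 965383 * exp(-0.1731 * 76)
N = 1.8676

1.8676


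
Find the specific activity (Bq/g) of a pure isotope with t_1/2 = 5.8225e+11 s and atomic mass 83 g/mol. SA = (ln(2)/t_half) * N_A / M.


lambda = ln(2) / t_half = ln(2) / 5.8225e+11 = 1.190463e-12 /s
SA = lambda * N_A / M
SA = 1.190463e-12 * 6.022e23 / 83
SA = 8.6373e+09 Bq/g

8.6373e+09


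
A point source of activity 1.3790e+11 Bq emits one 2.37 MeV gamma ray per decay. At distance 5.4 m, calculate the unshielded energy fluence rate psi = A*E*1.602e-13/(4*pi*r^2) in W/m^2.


psi = A * E * 1.602e-13 / (4*pi*r^2)
psi = 1.3790e+11 * 2.37 * 1.602e-13 / (4*pi*5.4^2)
psi = 1.4288e-04 W/m^2

1.4288e-04


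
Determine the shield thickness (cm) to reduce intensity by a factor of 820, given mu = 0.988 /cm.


x = ln(factor) / mu
x = ln(820) / 0.988
x = 6.7908 cm

6.7908


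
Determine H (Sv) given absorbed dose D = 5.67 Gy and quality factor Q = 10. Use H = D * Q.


H = D * Q
H = 5.67 * 10
H = 56.700 Sv

56.700


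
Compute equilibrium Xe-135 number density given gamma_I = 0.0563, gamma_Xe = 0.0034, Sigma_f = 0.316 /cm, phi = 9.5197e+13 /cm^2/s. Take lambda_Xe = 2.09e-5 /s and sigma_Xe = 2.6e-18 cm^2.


Xe_eq = (gamma_I + gamma_Xe) * Sigma_f * phi / (lambda_Xe + sigma_Xe * phi)
Numerator = (0.0563 + 0.0034) * 0.316 * 9.5197e+13 = 1.795910e+12
Denominator = 2.09e-5 + 2.6e-18 * 9.5197e+13 = 2.684122e-04
Xe_eq = 1.795910e+12 / 2.684122e-04 = 6.6909e+15 /cm^3

6.6909e+15


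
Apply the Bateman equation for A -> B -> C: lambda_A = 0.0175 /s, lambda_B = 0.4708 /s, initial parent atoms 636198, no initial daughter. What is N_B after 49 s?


N_B(t) = lambda_A * N_A0 / (lambda_B - lambda_A) * [exp(-lambda_A*t) - exp(-lambda_B*t)]
exp(-0.0175*49) = 0.4242213; exp(-0.4708*49) = 9.575771e-11
N_B = 0.0175 * 636198 / (0.4708 - 0.0175) * (0.4242213 - 9.575771e-11)
N_B = 10419

10419


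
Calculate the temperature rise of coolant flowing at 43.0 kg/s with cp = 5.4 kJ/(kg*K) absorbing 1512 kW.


dT = Q / (m_dot * cp)
dT = 1512 / (43.0 * 5.4)
dT = 6.5116 C

6.5116


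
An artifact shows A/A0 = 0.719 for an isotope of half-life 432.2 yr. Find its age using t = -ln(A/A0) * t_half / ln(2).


lambda = ln(2) / t_half = ln(2) / 432.2 = 0.001603765 /yr
t = -ln(A/A0) / lambda
t = -ln(0.719) / 0.001603765
t = 205.70 yr

205.70


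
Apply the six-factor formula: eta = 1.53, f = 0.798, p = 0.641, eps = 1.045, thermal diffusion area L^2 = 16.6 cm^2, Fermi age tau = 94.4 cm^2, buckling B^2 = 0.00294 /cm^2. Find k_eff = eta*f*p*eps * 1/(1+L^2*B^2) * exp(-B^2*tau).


k_inf = eta*f*p*eps = 1.53*0.798*0.641*1.045 = 0.8178406
P_TNL = 1/(1 + L^2*B^2) = 1/(1 + 16.6*0.00294) = 0.9534670
P_FNL = exp(-B^2*tau) = exp(-0.00294*94.4) = 0.7576483
k_eff = k_inf * P_TNL * P_FNL = 0.8178406 * 0.9534670 * 0.7576483
k_eff = 0.59080

0.59080


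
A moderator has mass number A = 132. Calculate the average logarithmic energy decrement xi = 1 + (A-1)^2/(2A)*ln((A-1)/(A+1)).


xi = 1 + (A-1)^2/(2A) * ln((A-1)/(A+1))
xi = 1 + (132-1)^2/(2*132) * ln((132-1)/(132 +1))
xi = 0.015075

0.015075


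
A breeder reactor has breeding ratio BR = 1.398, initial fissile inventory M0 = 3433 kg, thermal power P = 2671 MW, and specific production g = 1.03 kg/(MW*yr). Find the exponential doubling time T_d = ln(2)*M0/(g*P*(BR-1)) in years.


Breeding gain G = BR - 1 = 1.398 - 1 = 0.398
Fissile production rate = g * P * G = 1.03 * 2671 * 0.398 = 1094.94974 kg/yr
T_d = ln(2) * M0 / (g * P * G)
T_d = ln(2) * 3433 / 1094.94974 = 2.1732 yr

2.1732


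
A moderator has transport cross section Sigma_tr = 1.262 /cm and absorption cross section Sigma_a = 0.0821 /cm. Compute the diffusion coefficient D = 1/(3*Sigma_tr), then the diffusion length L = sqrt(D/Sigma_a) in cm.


D = 1 / (3 * Sigma_tr) = 1 / (3 * 1.262) = 0.2641310 cm
L = sqrt(D / Sigma_a)
L = sqrt(0.2641310 / 0.0821)
L = 1.7937 cm

1.7937


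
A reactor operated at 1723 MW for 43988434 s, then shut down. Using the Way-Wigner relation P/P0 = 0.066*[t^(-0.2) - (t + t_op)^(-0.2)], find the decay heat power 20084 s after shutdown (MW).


P/P0 = 0.066 * [t^(-0.2) - (t + t_op)^(-0.2)]
P/P0 = 0.066 * [20084^(-0.2) - (20084 + 43988434)^(-0.2)]
P/P0 = 0.066 * [0.1378574 - 0.02960006] = 0.007144984
P = 1723 * 0.007144984 = 12.311 MW

12.311


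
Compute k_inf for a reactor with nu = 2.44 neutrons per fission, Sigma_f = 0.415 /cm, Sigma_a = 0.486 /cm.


k_inf = nu * Sigma_f / Sigma_a
k_inf = 2.44 * 0.415 / 0.486
k_inf = 2.0835

2.0835


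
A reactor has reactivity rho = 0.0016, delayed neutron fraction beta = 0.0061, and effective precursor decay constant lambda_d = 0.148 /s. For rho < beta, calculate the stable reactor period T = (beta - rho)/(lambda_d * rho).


T = (beta - rho) / (lambda_d * rho)
T = (0.0061 - 0.0016) / (0.148 * 0.0016)
T = 19.003 s

19.003


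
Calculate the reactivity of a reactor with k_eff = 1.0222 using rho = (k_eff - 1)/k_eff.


rho = (k_eff - 1) / k_eff
rho = (1.0222 - 1) / 1.0222
rho = 0.021718

0.021718


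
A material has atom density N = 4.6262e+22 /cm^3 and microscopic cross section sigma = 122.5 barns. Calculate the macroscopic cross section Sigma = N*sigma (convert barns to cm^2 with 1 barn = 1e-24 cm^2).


Sigma = N * sigma_barns * 1e-24
Sigma = 4.6262e+22 * 122.5 * 1e-24
Sigma = 5.6671 /cm

5.6671


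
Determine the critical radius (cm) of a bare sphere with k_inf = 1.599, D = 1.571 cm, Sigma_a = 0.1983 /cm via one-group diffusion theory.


L^2 = D / Sigma_a = 1.571 / 0.1983 = 7.922340 cm^2
B_m^2 = (k_inf - 1) / L^2 = (1.599 - 1) / 7.922340 = 0.07560897 /cm^2
For a bare sphere: B_g = pi/R, so R_c = pi / sqrt(B_m^2)
R_c = pi / sqrt(0.07560897) = 11.425 cm

11.425


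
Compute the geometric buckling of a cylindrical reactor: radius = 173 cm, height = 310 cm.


B^2 = (2.405/R)^2 + (pi/H)^2
B^2 = (2.405/173)^2 + (pi/310)^2
B^2 = 2.9596e-04 /cm^2

2.9596e-04


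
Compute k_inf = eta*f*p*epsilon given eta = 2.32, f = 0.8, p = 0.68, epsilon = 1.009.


k_inf = eta * f * p * epsilon
k_inf = 2.32 * 0.8 * 0.68 * 1.009
k_inf = 1.2734

1.2734


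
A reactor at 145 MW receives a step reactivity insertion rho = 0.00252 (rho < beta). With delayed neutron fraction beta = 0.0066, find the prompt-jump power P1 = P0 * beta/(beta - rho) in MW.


P1/P0 = beta / (beta - rho)
P1/P0 = 0.0066 / (0.0066 - 0.00252) = 1.617647
P1 = 145 * 1.617647 = 234.56 MW

234.56


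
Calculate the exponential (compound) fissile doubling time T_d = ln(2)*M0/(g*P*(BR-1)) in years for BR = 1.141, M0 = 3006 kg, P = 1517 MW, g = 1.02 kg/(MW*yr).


Breeding gain G = BR - 1 = 1.141 - 1 = 0.141
Fissile production rate = g * P * G = 1.02 * 1517 * 0.141 = 218.17494 kg/yr
T_d = ln(2) * M0 / (g * P * G)
T_d = ln(2) * 3006 / 218.17494 = 9.5501 yr

9.5501


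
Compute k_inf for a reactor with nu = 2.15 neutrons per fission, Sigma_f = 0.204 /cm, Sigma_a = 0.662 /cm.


k_inf = nu * Sigma_f / Sigma_a
k_inf = 2.15 * 0.204 / 0.662
k_inf = 0.66254

0.66254


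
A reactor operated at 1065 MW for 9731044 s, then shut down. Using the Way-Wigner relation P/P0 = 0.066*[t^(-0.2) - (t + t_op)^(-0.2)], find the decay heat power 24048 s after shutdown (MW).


P/P0 = 0.066 * [t^(-0.2) - (t + t_op)^(-0.2)]
P/P0 = 0.066 * [24048^(-0.2) - (24048 + 9731044)^(-0.2)]
P/P0 = 0.066 * [0.1329794 - 0.04000863] = 0.006136071
P = 1065 * 0.006136071 = 6.5349 MW

6.5349


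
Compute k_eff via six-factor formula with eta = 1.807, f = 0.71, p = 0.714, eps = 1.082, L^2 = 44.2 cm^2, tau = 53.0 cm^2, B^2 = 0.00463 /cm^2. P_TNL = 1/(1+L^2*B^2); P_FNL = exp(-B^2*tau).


k_inf = eta*f*p*eps = 1.807*0.71*0.714*1.082 = 0.9911559
P_TNL = 1/(1 + L^2*B^2) = 1/(1 + 44.2*0.00463) = 0.8301194
P_FNL = exp(-B^2*tau) = exp(-0.00463*53.0) = 0.7823993
k_eff = k_inf * P_TNL * P_FNL = 0.9911559 * 0.8301194 * 0.7823993
k_eff = 0.64374

0.64374


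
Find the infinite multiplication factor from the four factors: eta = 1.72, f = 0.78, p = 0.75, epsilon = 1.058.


k_inf = eta * f * p * epsilon
k_inf = 1.72 * 0.78 * 0.75 * 1.058
k_inf = 1.0646

1.0646


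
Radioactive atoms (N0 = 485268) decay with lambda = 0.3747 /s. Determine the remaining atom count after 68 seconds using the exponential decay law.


N = N0 * exp(-lambda * t)
N = 485268 * exp(-0.3747 * 68)
N = 4.1719e-06

4.1719e-06


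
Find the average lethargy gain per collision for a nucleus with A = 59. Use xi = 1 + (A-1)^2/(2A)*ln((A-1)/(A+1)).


xi = 1 + (A-1)^2/(2A) * ln((A-1)/(A+1))
xi = 1 + (59-1)^2/(2*59) * ln((59-1)/(59 +1))
xi = 0.033518

0.033518


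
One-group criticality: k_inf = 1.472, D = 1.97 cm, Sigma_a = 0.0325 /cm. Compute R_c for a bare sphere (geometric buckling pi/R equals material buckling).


L^2 = D / Sigma_a = 1.97 / 0.0325 = 60.61538 cm^2
B_m^2 = (k_inf - 1) / L^2 = (1.472 - 1) / 60.61538 = 0.007786803 /cm^2
For a bare sphere: B_g = pi/R, so R_c = pi / sqrt(B_m^2)
R_c = pi / sqrt(0.007786803) = 35.602 cm

35.602


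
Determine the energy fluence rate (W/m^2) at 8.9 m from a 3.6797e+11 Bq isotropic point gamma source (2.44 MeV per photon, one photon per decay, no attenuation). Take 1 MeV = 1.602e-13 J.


psi = A * E * 1.602e-13 / (4*pi*r^2)
psi = 3.6797e+11 * 2.44 * 1.602e-13 / (4*pi*8.9^2)
psi = 1.4450e-04 W/m^2

1.4450e-04


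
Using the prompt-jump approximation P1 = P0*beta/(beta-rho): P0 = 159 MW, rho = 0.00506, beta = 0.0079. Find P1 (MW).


P1/P0 = beta / (beta - rho)
P1/P0 = 0.0079 / (0.0079 - 0.00506) = 2.781690
P1 = 159 * 2.781690 = 442.29 MW

442.29


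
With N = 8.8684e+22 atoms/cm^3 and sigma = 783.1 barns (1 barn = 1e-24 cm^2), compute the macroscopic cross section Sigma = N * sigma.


Sigma = N * sigma_barns * 1e-24
Sigma = 8.8684e+22 * 783.1 * 1e-24
Sigma = 69.448 /cm

69.448


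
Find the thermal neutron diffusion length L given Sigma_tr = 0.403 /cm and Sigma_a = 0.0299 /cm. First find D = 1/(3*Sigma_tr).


D = 1 / (3 * Sigma_tr) = 1 / (3 * 0.403) = 0.8271299 cm
L = sqrt(D / Sigma_a)
L = sqrt(0.8271299 / 0.0299)
L = 5.2596 cm

5.2596


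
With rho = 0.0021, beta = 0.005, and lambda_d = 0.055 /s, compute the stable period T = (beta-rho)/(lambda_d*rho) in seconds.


T = (beta - rho) / (lambda_d * rho)
T = (0.005 - 0.0021) / (0.055 * 0.0021)
T = 25.108 s

25.108


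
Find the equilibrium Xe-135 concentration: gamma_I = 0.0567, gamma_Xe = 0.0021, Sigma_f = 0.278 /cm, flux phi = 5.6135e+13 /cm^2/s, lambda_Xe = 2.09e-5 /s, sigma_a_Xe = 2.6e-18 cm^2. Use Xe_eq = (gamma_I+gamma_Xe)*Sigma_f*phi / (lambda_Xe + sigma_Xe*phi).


Xe_eq = (gamma_I + gamma_Xe) * Sigma_f * phi / (lambda_Xe + sigma_Xe * phi)
Numerator = (0.0567 + 0.0021) * 0.278 * 5.6135e+13 = 9.176052e+11
Denominator = 2.09e-5 + 2.6e-18 * 5.6135e+13 = 1.668510e-04
Xe_eq = 9.176052e+11 / 1.668510e-04 = 5.4995e+15 /cm^3

5.4995e+15


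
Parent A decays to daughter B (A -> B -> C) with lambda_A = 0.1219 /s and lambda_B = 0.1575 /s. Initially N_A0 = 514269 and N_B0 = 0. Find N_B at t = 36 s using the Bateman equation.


N_B(t) = lambda_A * N_A0 / (lambda_B - lambda_A) * [exp(-lambda_A*t) - exp(-lambda_B*t)]
exp(-0.1219*36) = 0.01242059; exp(-0.1575*36) = 0.003447865
N_B = 0.1219 * 514269 / (0.1575 - 0.1219) * (0.01242059 - 0.003447865)
N_B = 15800

15800


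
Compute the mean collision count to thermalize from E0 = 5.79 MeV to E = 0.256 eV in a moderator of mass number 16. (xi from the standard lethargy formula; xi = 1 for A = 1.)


xi = 1 + (A-1)^2/(2A)*ln((A-1)/(A+1)) = 0.1199467 (for A = 16)
n = ln(E0/E) / xi
n = ln(5.79e6 / 0.256) / 0.1199467
n = ln(2.261719e+07) / 0.1199467 = 141.18

141.18


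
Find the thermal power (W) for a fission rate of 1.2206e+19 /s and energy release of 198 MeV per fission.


P = fission_rate * E_MeV * 1.602e-13
P = 1.2206e+19 * 198 * 1.602e-13
P = 3.8717e+08 W

3.8717e+08


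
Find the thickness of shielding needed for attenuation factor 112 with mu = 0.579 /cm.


x = ln(factor) / mu
x = ln(112) / 0.579
x = 8.1494 cm

8.1494


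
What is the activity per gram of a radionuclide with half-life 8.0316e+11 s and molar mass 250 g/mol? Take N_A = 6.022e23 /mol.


lambda = ln(2) / t_half = ln(2) / 8.0316e+11 = 8.630250e-13 /s
SA = lambda * N_A / M
SA = 8.630250e-13 * 6.022e23 / 250
SA = 2.0789e+09 Bq/g

2.0789e+09


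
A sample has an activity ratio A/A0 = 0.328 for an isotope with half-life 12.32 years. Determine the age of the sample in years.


lambda = ln(2) / t_half = ln(2) / 12.32 = 0.05626195 /yr
t = -ln(A/A0) / lambda
t = -ln(0.328) / 0.05626195
t = 19.813 yr

19.813


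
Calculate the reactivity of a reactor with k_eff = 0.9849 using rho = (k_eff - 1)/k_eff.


rho = (k_eff - 1) / k_eff
rho = (0.9849 - 1) / 0.9849
rho = -0.015332

-0.015332


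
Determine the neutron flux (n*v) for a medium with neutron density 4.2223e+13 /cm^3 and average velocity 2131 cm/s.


phi = n * v
phi = 4.2223e+13 * 2131
phi = 8.9977e+16 /cm^2/s

8.9977e+16


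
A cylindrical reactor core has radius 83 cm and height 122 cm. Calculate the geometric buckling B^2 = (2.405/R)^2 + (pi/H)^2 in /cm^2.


B^2 = (2.405/R)^2 + (pi/H)^2
B^2 = (2.405/83)^2 + (pi/122)^2
B^2 = 0.0015027 /cm^2

0.0015027


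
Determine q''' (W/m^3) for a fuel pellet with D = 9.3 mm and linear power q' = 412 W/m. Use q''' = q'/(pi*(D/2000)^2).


r = D / 2 / 1000 = 9.3 / 2 / 1000 = 0.00465 m
q''' = q' / (pi * r^2)
q''' = 412 / (pi * 0.00465^2)
q''' = 6.0651e+06 W/m^3

6.0651e+06


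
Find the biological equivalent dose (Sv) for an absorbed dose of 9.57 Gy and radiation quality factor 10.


H = D * Q
H = 9.57 * 10
H = 95.700 Sv

95.700


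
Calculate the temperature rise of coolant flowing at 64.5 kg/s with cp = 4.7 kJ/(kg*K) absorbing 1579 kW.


dT = Q / (m_dot * cp)
dT = 1579 / (64.5 * 4.7)
dT = 5.2086 C

5.2086


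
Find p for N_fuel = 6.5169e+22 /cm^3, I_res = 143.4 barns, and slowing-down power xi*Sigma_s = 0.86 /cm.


p = exp(-N * I * 1e-24 / (xi*Sigma_s))
p = exp(-6.5169e+22 * 143.4 * 1e-24 / 0.86)
p = 1.9086e-05

1.9086e-05


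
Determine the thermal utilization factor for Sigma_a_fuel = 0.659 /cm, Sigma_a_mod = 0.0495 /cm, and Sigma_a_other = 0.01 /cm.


f = Sigma_a_fuel / (Sigma_a_fuel + Sigma_a_mod + Sigma_a_other)
f = 0.659 / (0.659 + 0.0495 + 0.01)
f = 0.91719

0.91719


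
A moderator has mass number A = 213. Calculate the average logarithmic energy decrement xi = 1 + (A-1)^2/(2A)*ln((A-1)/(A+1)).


xi = 1 + (A-1)^2/(2A) * ln((A-1)/(A+1))
xi = 1 + (213-1)^2/(2*213) * ln((213-1)/(213 +1))
xi = 0.0093604

0.0093604


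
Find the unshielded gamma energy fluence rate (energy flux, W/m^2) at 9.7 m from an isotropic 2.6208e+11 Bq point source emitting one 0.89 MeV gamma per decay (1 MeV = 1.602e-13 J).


psi = A * E * 1.602e-13 / (4*pi*r^2)
psi = 2.6208e+11 * 0.89 * 1.602e-13 / (4*pi*9.7^2)
psi = 3.1603e-05 W/m^2

3.1603e-05


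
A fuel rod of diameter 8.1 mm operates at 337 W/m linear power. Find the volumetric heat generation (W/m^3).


r = D / 2 / 1000 = 8.1 / 2 / 1000 = 0.00405 m
q''' = q' / (pi * r^2)
q''' = 337 / (pi * 0.00405^2)
q''' = 6.5399e+06 W/m^3

6.5399e+06


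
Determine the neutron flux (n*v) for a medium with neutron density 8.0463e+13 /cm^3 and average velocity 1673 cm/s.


phi = n * v
phi = 8.0463e+13 * 1673
phi = 1.3461e+17 /cm^2/s

1.3461e+17


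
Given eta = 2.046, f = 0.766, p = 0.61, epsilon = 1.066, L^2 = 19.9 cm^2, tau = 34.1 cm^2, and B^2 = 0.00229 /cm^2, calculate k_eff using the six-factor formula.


k_inf = eta*f*p*eps = 2.046*0.766*0.61*1.066 = 1.019111
P_TNL = 1/(1 + L^2*B^2) = 1/(1 + 19.9*0.00229) = 0.9564152
P_FNL = exp(-B^2*tau) = exp(-0.00229*34.1) = 0.9248821
k_eff = k_inf * P_TNL * P_FNL = 1.019111 * 0.9564152 * 0.9248821
k_eff = 0.90148

0.90148


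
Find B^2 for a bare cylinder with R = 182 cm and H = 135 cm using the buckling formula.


B^2 = (2.405/R)^2 + (pi/H)^2
B^2 = (2.405/182)^2 + (pi/135)^2
B^2 = 7.1616e-04 /cm^2

7.1616e-04


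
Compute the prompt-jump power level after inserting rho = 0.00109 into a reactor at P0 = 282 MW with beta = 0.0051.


P1/P0 = beta / (beta - rho)
P1/P0 = 0.0051 / (0.0051 - 0.00109) = 1.271820
P1 = 282 * 1.271820 = 358.65 MW

358.65


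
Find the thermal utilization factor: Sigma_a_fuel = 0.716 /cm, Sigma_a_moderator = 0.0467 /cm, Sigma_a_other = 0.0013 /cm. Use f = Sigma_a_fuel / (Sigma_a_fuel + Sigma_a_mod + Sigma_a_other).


f = Sigma_a_fuel / (Sigma_a_fuel + Sigma_a_mod + Sigma_a_other)
f = 0.716 / (0.716 + 0.0467 + 0.0013)
f = 0.93717

0.93717


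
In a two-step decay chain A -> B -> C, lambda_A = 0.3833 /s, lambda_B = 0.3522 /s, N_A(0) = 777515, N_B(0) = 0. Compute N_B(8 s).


N_B(t) = lambda_A * N_A0 / (lambda_B - lambda_A) * [exp(-lambda_A*t) - exp(-lambda_B*t)]
exp(-0.3833*8) = 0.04658857; exp(-0.3522*8) = 0.05974917
N_B = 0.3833 * 777515 / (0.3522 - 0.3833) * (0.04658857 - 0.05974917)
N_B = 126114

126114


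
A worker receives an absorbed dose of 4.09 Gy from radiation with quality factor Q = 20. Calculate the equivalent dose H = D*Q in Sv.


H = D * Q
H = 4.09 * 20
H = 81.800 Sv

81.800


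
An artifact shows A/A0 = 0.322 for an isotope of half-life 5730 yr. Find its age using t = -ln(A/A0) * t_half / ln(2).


lambda = ln(2) / t_half = ln(2) / 5730 = 1.209681e-04 /yr
t = -ln(A/A0) / lambda
t = -ln(0.322) / 1.209681e-04
t = 9367.8 yr

9367.8


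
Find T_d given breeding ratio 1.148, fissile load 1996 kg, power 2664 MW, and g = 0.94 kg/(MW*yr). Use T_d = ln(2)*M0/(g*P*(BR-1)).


Breeding gain G = BR - 1 = 1.148 - 1 = 0.148
Fissile production rate = g * P * G = 0.94 * 2664 * 0.148 = 370.61568 kg/yr
T_d = ln(2) * M0 / (g * P * G)
T_d = ln(2) * 1996 / 370.61568 = 3.7330 yr

3.7330


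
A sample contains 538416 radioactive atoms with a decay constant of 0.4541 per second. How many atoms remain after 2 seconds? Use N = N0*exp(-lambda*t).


N = N0 * exp(-lambda * t)
N = 538416 * exp(-0.4541 * 2)
N = 217116

217116


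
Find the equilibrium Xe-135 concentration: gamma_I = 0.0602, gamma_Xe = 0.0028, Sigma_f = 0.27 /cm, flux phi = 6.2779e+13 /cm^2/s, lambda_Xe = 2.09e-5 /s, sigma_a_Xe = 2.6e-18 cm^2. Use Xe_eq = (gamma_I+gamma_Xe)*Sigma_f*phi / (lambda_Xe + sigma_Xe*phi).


Xe_eq = (gamma_I + gamma_Xe) * Sigma_f * phi / (lambda_Xe + sigma_Xe * phi)
Numerator = (0.0602 + 0.0028) * 0.27 * 6.2779e+13 = 1.067871e+12
Denominator = 2.09e-5 + 2.6e-18 * 6.2779e+13 = 1.841254e-04
Xe_eq = 1.067871e+12 / 1.841254e-04 = 5.7997e+15 /cm^3

5.7997e+15


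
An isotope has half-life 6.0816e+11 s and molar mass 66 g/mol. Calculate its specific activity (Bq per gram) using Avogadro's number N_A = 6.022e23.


lambda = ln(2) / t_half = ln(2) / 6.0816e+11 = 1.139745e-12 /s
SA = lambda * N_A / M
SA = 1.139745e-12 * 6.022e23 / 66
SA = 1.0399e+10 Bq/g

1.0399e+10


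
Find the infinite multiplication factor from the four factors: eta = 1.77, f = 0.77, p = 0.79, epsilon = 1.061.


k_inf = eta * f * p * epsilon
k_inf = 1.77 * 0.77 * 0.79 * 1.061
k_inf = 1.1424

1.1424


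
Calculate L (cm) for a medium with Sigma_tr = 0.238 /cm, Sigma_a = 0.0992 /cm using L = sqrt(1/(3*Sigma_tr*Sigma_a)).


D = 1 / (3 * Sigma_tr) = 1 / (3 * 0.238) = 1.400560 cm
L = sqrt(D / Sigma_a)
L = sqrt(1.400560 / 0.0992)
L = 3.7575 cm

3.7575


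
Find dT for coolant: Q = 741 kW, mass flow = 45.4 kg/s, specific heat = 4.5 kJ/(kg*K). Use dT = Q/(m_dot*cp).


dT = Q / (m_dot * cp)
dT = 741 / (45.4 * 4.5)
dT = 3.6270 C

3.6270


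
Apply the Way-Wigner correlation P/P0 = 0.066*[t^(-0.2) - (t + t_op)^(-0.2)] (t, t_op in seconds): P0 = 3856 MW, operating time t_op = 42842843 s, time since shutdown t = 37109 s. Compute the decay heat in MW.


P/P0 = 0.066 * [t^(-0.2) - (t + t_op)^(-0.2)]
P/P0 = 0.066 * [37109^(-0.2) - (37109 + 42842843)^(-0.2)]
P/P0 = 0.066 * [0.1219282 - 0.02975426] = 0.006083480
P = 3856 * 0.006083480 = 23.458 MW

23.458


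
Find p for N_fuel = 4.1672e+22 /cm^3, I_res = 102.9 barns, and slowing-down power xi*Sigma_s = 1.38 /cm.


p = exp(-N * I * 1e-24 / (xi*Sigma_s))
p = exp(-4.1672e+22 * 102.9 * 1e-24 / 1.38)
p = 0.044722

0.044722


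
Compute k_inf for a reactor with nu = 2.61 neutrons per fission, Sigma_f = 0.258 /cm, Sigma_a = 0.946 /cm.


k_inf = nu * Sigma_f / Sigma_a
k_inf = 2.61 * 0.258 / 0.946
k_inf = 0.71182

0.71182


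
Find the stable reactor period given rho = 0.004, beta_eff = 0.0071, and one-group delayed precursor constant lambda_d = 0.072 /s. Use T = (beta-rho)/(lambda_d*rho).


T = (beta - rho) / (lambda_d * rho)
T = (0.0071 - 0.004) / (0.072 * 0.004)
T = 10.764 s

10.764


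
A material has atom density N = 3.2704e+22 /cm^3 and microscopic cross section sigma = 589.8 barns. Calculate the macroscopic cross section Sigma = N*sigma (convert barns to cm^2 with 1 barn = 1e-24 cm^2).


Sigma = N * sigma_barns * 1e-24
Sigma = 3.2704e+22 * 589.8 * 1e-24
Sigma = 19.289 /cm

19.289


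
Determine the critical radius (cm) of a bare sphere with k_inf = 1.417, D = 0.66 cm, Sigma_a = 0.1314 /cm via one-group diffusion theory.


L^2 = D / Sigma_a = 0.66 / 0.1314 = 5.022831 cm^2
B_m^2 = (k_inf - 1) / L^2 = (1.417 - 1) / 5.022831 = 0.08302091 /cm^2
For a bare sphere: B_g = pi/R, so R_c = pi / sqrt(B_m^2)
R_c = pi / sqrt(0.08302091) = 10.903 cm

10.903
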